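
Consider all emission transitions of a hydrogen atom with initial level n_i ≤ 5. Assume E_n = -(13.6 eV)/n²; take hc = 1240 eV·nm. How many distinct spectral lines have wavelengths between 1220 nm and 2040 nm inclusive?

Enumerate all n_i → n_f pairs with 1 ≤ n_f < n_i ≤ 5 and compute λ = 1240 / [13.6·1·(1/n_f² − 1/n_i²)].
Lines falling in [1220, 2040] nm: 5→3 (1282 nm), 4→3 (1876 nm).

2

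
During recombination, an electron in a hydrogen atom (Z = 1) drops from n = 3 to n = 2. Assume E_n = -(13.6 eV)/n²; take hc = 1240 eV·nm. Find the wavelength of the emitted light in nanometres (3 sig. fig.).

ΔE = 13.60 × (1/2² − 1/3²) = 13.60 × 0.1389 = 1.889 eV.
λ = hc/ΔE = 1240 / 1.889 = 656 nm.
This line belongs to the Balmer series.

656 nm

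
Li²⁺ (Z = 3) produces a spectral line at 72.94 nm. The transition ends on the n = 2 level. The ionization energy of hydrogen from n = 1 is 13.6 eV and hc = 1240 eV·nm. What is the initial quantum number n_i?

n_i = 3

The photon energy is ΔE = hc/λ = 1240 / 72.94 = 17.00 eV.
With Z = 3, ΔE = 122.4 × (1/n_f² − 1/n_i²), so 1/n_f² − 1/n_i² = 0.1389.
With n_f = 2: 1/n_i² = 1/4 − 0.1389 = 0.1111, so n_i ≈ 3.00.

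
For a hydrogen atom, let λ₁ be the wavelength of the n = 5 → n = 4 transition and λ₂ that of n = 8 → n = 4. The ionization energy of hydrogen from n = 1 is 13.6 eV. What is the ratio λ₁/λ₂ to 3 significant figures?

λ ∝ 1/ΔE ∝ 1/(1/n_f² − 1/n_i²), and the Z² and hc factors cancel in the ratio.
λ₁/λ₂ = (1/4² − 1/8²)/(1/4² − 1/5²) = 0.04688/0.02250 = 2.08.

2.08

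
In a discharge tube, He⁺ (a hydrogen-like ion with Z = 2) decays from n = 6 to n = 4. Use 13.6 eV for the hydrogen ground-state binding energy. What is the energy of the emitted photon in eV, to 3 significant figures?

1.89 eV

The Bohr energies scale as Z², so for Z = 2: E_n = −54.40/n² eV.
E_6 = −54.40/36 = −1.511 eV and E_4 = −54.40/16 = −3.400 eV.
The photon energy is |E_6 − E_4| = 1.89 eV.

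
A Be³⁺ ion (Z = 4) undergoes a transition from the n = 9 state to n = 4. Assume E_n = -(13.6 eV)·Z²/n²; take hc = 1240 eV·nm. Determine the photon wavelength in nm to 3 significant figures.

114 nm

For Z = 4 the level energies scale as Z², so the effective Rydberg energy is 13.6 × 16 = 217.6 eV.
ΔE = 217.6 × (1/4² − 1/9²) = 217.6 × 0.05015 = 10.91 eV.
λ = hc/ΔE = 1240 / 10.91 = 114 nm.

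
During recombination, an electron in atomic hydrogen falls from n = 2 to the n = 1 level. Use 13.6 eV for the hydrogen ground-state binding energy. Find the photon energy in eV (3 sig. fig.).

E_2 = −13.60/4 = −3.400 eV and E_1 = −13.60/1 = −13.60 eV.
The photon energy is |E_2 − E_1| = 10.2 eV.

10.2 eV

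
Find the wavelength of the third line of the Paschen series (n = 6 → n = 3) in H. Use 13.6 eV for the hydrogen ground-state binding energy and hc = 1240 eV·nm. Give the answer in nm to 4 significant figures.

The Paschen series terminates on n_f = 3; the third line has n_i = 3+3 = 6.
ΔE = 13.60 × (1/3² − 1/6²) = 1.133 eV.
λ = 1240 / 1.133 = 1094 nm.

1094 nm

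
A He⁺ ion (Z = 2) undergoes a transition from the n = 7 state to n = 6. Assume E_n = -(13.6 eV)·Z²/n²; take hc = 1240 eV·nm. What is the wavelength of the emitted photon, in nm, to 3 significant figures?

For Z = 2 the level energies scale as Z², so the effective Rydberg energy is 13.6 × 4 = 54.40 eV.
ΔE = 54.40 × (1/6² − 1/7²) = 54.40 × 0.007370 = 0.4009 eV.
λ = hc/ΔE = 1240 / 0.4009 = 3090 nm.

3090 nm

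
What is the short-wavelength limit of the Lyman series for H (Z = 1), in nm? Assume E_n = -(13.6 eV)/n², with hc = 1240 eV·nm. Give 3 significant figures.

The Lyman series has lower level n_f = 1; the series limit corresponds to n_i → ∞.
ΔE_max = 13.6 × 1 / 1² = 13.60 eV.
λ_min = 1240 / 13.60 = 91.2 nm.

91.2 nm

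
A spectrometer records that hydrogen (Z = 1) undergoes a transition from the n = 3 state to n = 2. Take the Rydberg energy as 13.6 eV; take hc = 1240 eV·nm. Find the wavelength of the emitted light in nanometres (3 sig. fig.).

656 nm

ΔE = 13.60 × (1/2² − 1/3²) = 13.60 × 0.1389 = 1.889 eV.
λ = hc/ΔE = 1240 / 1.889 = 656 nm.
This line belongs to the Balmer series.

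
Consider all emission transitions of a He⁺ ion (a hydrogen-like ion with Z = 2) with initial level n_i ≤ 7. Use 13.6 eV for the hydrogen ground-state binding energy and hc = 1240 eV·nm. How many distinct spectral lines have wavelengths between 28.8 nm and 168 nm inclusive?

6

Enumerate all n_i → n_f pairs with 1 ≤ n_f < n_i ≤ 7 and compute λ = 1240 / [13.6·4·(1/n_f² − 1/n_i²)].
Lines falling in [28.8, 168] nm: 2→1 (30.39 nm), 7→2 (99.28 nm), 6→2 (102.6 nm), 5→2 (108.5 nm), 4→2 (121.6 nm), 3→2 (164.1 nm).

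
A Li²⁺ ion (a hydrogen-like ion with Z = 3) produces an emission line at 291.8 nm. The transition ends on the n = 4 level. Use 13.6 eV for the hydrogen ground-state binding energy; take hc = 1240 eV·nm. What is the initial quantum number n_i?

The photon energy is ΔE = hc/λ = 1240 / 291.8 = 4.249 eV.
With Z = 3, ΔE = 122.4 × (1/n_f² − 1/n_i²), so 1/n_f² − 1/n_i² = 0.03472.
With n_f = 4: 1/n_i² = 1/16 − 0.03472 = 0.02778, so n_i ≈ 6.00.

n_i = 6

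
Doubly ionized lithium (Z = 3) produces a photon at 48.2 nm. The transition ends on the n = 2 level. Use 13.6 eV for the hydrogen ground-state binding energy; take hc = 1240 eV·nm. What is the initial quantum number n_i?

The photon energy is ΔE = hc/λ = 1240 / 48.2 = 25.73 eV.
With Z = 3, ΔE = 122.4 × (1/n_f² − 1/n_i²), so 1/n_f² − 1/n_i² = 0.2102.
With n_f = 2: 1/n_i² = 1/4 − 0.2102 = 0.03982, so n_i ≈ 5.01.

n_i = 5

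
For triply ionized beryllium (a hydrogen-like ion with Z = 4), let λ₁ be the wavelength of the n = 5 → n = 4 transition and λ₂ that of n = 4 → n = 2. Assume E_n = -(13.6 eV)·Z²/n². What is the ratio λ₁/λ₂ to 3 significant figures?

λ ∝ 1/ΔE ∝ 1/(1/n_f² − 1/n_i²), and the Z² and hc factors cancel in the ratio.
λ₁/λ₂ = (1/2² − 1/4²)/(1/4² − 1/5²) = 0.1875/0.02250 = 8.33.

8.33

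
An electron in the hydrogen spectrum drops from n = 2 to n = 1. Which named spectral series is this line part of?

The series is set by the lower level: n_f = 1 is the Lyman series.

Lyman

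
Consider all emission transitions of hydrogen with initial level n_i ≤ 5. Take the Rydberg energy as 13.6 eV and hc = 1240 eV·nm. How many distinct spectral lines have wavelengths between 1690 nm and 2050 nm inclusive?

Enumerate all n_i → n_f pairs with 1 ≤ n_f < n_i ≤ 5 and compute λ = 1240 / [13.6·1·(1/n_f² − 1/n_i²)].
Lines falling in [1690, 2050] nm: 4→3 (1876 nm).

1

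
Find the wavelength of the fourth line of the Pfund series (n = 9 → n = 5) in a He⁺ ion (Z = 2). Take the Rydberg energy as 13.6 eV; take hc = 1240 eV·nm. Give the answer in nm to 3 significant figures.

824 nm

The Pfund series terminates on n_f = 5; the fourth line has n_i = 5+4 = 9.
ΔE = 54.40 × (1/5² − 1/9²) = 1.504 eV.
λ = 1240 / 1.504 = 824 nm.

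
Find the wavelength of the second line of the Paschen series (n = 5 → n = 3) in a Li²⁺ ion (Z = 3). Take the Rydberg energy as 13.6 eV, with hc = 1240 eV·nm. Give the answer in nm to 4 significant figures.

The Paschen series terminates on n_f = 3; the second line has n_i = 3+2 = 5.
ΔE = 122.4 × (1/3² − 1/5²) = 8.704 eV.
λ = 1240 / 8.704 = 142.5 nm.

142.5 nm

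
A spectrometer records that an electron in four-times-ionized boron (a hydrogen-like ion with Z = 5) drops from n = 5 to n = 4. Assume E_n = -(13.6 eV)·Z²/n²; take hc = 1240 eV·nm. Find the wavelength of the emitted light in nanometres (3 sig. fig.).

162 nm

For Z = 5 the level energies scale as Z², so the effective Rydberg energy is 13.6 × 25 = 340.0 eV.
ΔE = 340.0 × (1/4² − 1/5²) = 340.0 × 0.02250 = 7.650 eV.
λ = hc/ΔE = 1240 / 7.650 = 162 nm.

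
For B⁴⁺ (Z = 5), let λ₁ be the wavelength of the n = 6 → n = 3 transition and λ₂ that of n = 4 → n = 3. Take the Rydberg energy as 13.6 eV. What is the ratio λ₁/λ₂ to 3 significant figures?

0.583

λ ∝ 1/ΔE ∝ 1/(1/n_f² − 1/n_i²), and the Z² and hc factors cancel in the ratio.
λ₁/λ₂ = (1/3² − 1/4²)/(1/3² − 1/6²) = 0.04861/0.08333 = 0.583.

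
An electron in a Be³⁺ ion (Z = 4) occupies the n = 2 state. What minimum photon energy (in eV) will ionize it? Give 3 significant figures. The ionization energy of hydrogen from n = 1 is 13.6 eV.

54.4 eV

E_n = −13.6 Z²/n² = −217.6/n² eV for Z = 4.
E_2 = −217.6/4 = −54.4 eV, so ionization (to E = 0) requires 54.4 eV.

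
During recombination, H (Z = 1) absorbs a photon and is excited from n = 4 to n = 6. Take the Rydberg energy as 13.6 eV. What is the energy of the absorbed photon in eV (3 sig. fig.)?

E_6 = −13.60/36 = −0.3778 eV and E_4 = −13.60/16 = −0.8500 eV.
The photon energy is |E_6 − E_4| = 0.472 eV.

0.472 eV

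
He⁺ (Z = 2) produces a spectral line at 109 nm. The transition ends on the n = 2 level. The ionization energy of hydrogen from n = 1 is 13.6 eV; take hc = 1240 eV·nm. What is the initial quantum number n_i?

n_i = 5

The photon energy is ΔE = hc/λ = 1240 / 109 = 11.38 eV.
With Z = 2, ΔE = 54.40 × (1/n_f² − 1/n_i²), so 1/n_f² − 1/n_i² = 0.2091.
With n_f = 2: 1/n_i² = 1/4 − 0.2091 = 0.04088, so n_i ≈ 4.95.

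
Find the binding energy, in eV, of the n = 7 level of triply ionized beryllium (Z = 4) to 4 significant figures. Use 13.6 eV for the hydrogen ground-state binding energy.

E_n = −13.6 Z²/n² = −217.6/n² eV for Z = 4.
E_7 = −217.6/49 = −4.441 eV, so ionization (to E = 0) requires 4.441 eV.

4.441 eV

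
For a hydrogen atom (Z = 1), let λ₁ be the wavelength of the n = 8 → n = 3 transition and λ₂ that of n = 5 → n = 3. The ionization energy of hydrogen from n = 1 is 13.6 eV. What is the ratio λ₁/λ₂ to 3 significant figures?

λ ∝ 1/ΔE ∝ 1/(1/n_f² − 1/n_i²), and the Z² and hc factors cancel in the ratio.
λ₁/λ₂ = (1/3² − 1/5²)/(1/3² − 1/8²) = 0.07111/0.09549 = 0.745.

0.745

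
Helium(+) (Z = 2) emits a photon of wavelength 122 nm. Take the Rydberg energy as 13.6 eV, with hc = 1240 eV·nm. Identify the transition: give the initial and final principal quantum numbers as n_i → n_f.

The photon energy is ΔE = hc/λ = 1240 / 122 = 10.16 eV.
With Z = 2, ΔE = 54.40 × (1/n_f² − 1/n_i²), so 1/n_f² − 1/n_i² = 0.1868.
Trying n_f = 2 gives 1/n_i² = 0.06316, i.e. n_i ≈ 4; this pair matches.

n_i = 4, n_f = 2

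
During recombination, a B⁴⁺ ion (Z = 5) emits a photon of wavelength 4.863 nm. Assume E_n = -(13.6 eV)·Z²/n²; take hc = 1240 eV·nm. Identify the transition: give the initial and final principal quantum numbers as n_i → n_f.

n_i = 2, n_f = 1

The photon energy is ΔE = hc/λ = 1240 / 4.863 = 255.0 eV.
With Z = 5, ΔE = 340.0 × (1/n_f² − 1/n_i²), so 1/n_f² − 1/n_i² = 0.7500.
Trying n_f = 1 gives 1/n_i² = 0.2500, i.e. n_i ≈ 2; this pair matches.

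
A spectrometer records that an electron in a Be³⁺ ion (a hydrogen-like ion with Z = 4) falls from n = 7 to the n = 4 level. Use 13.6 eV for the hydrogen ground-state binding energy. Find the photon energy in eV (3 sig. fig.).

The Bohr energies scale as Z², so for Z = 4: E_n = −217.6/n² eV.
E_7 = −217.6/49 = −4.441 eV and E_4 = −217.6/16 = −13.60 eV.
The photon energy is |E_7 − E_4| = 9.16 eV.

9.16 eV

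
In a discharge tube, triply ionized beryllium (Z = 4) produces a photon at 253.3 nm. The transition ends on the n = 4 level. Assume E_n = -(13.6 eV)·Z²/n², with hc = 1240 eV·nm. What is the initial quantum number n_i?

The photon energy is ΔE = hc/λ = 1240 / 253.3 = 4.895 eV.
With Z = 4, ΔE = 217.6 × (1/n_f² − 1/n_i²), so 1/n_f² − 1/n_i² = 0.02250.
With n_f = 4: 1/n_i² = 1/16 − 0.02250 = 0.04000, so n_i ≈ 5.00.

n_i = 5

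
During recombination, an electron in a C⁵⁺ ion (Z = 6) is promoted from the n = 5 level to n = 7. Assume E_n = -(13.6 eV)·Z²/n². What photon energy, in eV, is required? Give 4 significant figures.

9.592 eV

The Bohr energies scale as Z², so for Z = 6: E_n = −489.6/n² eV.
E_7 = −489.6/49 = −9.992 eV and E_5 = −489.6/25 = −19.58 eV.
The photon energy is |E_7 − E_5| = 9.592 eV.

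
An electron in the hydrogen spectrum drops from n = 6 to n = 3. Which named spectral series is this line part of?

Paschen

The series is set by the lower level: n_f = 3 is the Paschen series.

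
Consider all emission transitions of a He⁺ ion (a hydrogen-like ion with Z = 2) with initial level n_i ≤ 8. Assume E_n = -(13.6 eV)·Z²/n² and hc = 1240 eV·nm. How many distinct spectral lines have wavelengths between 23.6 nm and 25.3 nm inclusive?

Enumerate all n_i → n_f pairs with 1 ≤ n_f < n_i ≤ 8 and compute λ = 1240 / [13.6·4·(1/n_f² − 1/n_i²)].
Lines falling in [23.6, 25.3] nm: 5→1 (23.74 nm), 4→1 (24.31 nm).

2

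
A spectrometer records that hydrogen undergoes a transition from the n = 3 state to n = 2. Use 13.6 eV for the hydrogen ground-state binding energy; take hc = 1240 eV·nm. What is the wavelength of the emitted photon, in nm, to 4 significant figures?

ΔE = 13.60 × (1/2² − 1/3²) = 13.60 × 0.1389 = 1.889 eV.
λ = hc/ΔE = 1240 / 1.889 = 656.5 nm.
This line belongs to the Balmer series.

656.5 nm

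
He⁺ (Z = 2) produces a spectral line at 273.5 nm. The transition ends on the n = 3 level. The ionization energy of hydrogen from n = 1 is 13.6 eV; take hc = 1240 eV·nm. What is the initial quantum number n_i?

n_i = 6

The photon energy is ΔE = hc/λ = 1240 / 273.5 = 4.534 eV.
With Z = 2, ΔE = 54.40 × (1/n_f² − 1/n_i²), so 1/n_f² − 1/n_i² = 0.08334.
With n_f = 3: 1/n_i² = 1/9 − 0.08334 = 0.02777, so n_i ≈ 6.00.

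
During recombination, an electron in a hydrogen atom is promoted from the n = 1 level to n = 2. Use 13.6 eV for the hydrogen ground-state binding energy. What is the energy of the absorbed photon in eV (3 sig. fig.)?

E_2 = −13.60/4 = −3.400 eV and E_1 = −13.60/1 = −13.60 eV.
The photon energy is |E_2 − E_1| = 10.2 eV.

10.2 eV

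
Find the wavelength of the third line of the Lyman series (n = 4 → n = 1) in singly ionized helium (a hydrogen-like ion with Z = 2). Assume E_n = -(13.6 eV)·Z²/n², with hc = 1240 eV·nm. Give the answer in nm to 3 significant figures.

24.3 nm

The Lyman series terminates on n_f = 1; the third line has n_i = 1+3 = 4.
ΔE = 54.40 × (1/1² − 1/4²) = 51.00 eV.
λ = 1240 / 51.00 = 24.3 nm.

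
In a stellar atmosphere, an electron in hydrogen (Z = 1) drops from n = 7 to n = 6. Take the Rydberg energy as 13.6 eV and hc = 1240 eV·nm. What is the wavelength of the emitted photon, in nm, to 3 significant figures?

ΔE = 13.60 × (1/6² − 1/7²) = 13.60 × 0.007370 = 0.1002 eV.
λ = hc/ΔE = 1240 / 0.1002 = 12400 nm.

12400 nm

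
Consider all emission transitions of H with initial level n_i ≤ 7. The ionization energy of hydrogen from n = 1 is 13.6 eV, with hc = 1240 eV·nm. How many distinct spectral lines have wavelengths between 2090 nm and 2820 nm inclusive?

2

Enumerate all n_i → n_f pairs with 1 ≤ n_f < n_i ≤ 7 and compute λ = 1240 / [13.6·1·(1/n_f² − 1/n_i²)].
Lines falling in [2090, 2820] nm: 7→4 (2166 nm), 6→4 (2626 nm).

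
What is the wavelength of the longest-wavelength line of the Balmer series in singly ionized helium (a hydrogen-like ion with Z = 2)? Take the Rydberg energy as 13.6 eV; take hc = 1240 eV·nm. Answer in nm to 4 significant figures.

The Balmer series terminates on n_f = 2; the first line has n_i = 2+1 = 3.
ΔE = 54.40 × (1/2² − 1/3²) = 7.556 eV.
λ = 1240 / 7.556 = 164.1 nm.

164.1 nm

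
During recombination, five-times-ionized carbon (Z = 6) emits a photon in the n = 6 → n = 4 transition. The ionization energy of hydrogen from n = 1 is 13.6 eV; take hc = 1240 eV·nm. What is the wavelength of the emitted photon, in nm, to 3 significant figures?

For Z = 6 the level energies scale as Z², so the effective Rydberg energy is 13.6 × 36 = 489.6 eV.
ΔE = 489.6 × (1/4² − 1/6²) = 489.6 × 0.03472 = 17.00 eV.
λ = hc/ΔE = 1240 / 17.00 = 72.9 nm.

72.9 nm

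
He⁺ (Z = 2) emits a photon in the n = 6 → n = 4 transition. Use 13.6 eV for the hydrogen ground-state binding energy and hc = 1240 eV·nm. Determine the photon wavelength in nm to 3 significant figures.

For Z = 2 the level energies scale as Z², so the effective Rydberg energy is 13.6 × 4 = 54.40 eV.
ΔE = 54.40 × (1/4² − 1/6²) = 54.40 × 0.03472 = 1.889 eV.
λ = hc/ΔE = 1240 / 1.889 = 656 nm.

656 nm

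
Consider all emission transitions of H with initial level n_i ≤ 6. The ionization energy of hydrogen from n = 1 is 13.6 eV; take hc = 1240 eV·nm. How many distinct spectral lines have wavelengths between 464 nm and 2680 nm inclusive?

Enumerate all n_i → n_f pairs with 1 ≤ n_f < n_i ≤ 6 and compute λ = 1240 / [13.6·1·(1/n_f² − 1/n_i²)].
Lines falling in [464, 2680] nm: 4→2 (486.3 nm), 3→2 (656.5 nm), 6→3 (1094 nm), 5→3 (1282 nm), 4→3 (1876 nm), 6→4 (2626 nm).

6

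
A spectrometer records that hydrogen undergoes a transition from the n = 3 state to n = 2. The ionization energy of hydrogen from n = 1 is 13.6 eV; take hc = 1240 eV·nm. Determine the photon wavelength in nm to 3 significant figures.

656 nm

ΔE = 13.60 × (1/2² − 1/3²) = 13.60 × 0.1389 = 1.889 eV.
λ = hc/ΔE = 1240 / 1.889 = 656 nm.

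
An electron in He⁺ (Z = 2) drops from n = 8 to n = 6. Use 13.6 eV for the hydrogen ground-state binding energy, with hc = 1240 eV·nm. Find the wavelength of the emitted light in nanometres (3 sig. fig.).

For Z = 2 the level energies scale as Z², so the effective Rydberg energy is 13.6 × 4 = 54.40 eV.
ΔE = 54.40 × (1/6² − 1/8²) = 54.40 × 0.01215 = 0.6611 eV.
λ = hc/ΔE = 1240 / 0.6611 = 1880 nm.

1880 nm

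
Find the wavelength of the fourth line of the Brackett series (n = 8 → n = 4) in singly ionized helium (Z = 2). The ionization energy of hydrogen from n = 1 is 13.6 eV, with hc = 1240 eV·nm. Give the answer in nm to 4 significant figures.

The Brackett series terminates on n_f = 4; the fourth line has n_i = 4+4 = 8.
ΔE = 54.40 × (1/4² − 1/8²) = 2.550 eV.
λ = 1240 / 2.550 = 486.3 nm.

486.3 nm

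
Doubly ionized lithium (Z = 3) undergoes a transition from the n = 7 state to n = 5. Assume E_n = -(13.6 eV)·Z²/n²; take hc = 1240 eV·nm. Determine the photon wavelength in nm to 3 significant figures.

517 nm

For Z = 3 the level energies scale as Z², so the effective Rydberg energy is 13.6 × 9 = 122.4 eV.
ΔE = 122.4 × (1/5² − 1/7²) = 122.4 × 0.01959 = 2.398 eV.
λ = hc/ΔE = 1240 / 2.398 = 517 nm.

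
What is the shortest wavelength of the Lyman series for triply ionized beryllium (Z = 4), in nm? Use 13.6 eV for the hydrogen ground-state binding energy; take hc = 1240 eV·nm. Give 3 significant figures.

5.70 nm

The Lyman series has lower level n_f = 1; the series limit corresponds to n_i → ∞.
ΔE_max = 13.6 × 16 / 1² = 217.6 eV.
λ_min = 1240 / 217.6 = 5.70 nm.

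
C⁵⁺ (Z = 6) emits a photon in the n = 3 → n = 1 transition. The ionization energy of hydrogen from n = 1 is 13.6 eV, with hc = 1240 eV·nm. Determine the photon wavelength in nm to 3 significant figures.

For Z = 6 the level energies scale as Z², so the effective Rydberg energy is 13.6 × 36 = 489.6 eV.
ΔE = 489.6 × (1/1² − 1/3²) = 489.6 × 0.8889 = 435.2 eV.
λ = hc/ΔE = 1240 / 435.2 = 2.85 nm.

2.85 nm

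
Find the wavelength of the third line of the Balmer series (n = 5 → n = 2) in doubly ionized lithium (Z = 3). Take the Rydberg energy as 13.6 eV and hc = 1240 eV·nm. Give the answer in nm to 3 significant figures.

The Balmer series terminates on n_f = 2; the third line has n_i = 2+3 = 5.
ΔE = 122.4 × (1/2² − 1/5²) = 25.70 eV.
λ = 1240 / 25.70 = 48.2 nm.

48.2 nm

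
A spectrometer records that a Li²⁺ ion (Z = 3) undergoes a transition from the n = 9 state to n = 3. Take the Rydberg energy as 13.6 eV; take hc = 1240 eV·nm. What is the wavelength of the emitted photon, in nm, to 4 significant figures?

102.6 nm

For Z = 3 the level energies scale as Z², so the effective Rydberg energy is 13.6 × 9 = 122.4 eV.
ΔE = 122.4 × (1/3² − 1/9²) = 122.4 × 0.09877 = 12.09 eV.
λ = hc/ΔE = 1240 / 12.09 = 102.6 nm.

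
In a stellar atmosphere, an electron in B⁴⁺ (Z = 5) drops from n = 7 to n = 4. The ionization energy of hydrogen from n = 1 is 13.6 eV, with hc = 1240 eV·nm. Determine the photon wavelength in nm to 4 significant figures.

For Z = 5 the level energies scale as Z², so the effective Rydberg energy is 13.6 × 25 = 340.0 eV.
ΔE = 340.0 × (1/4² − 1/7²) = 340.0 × 0.04209 = 14.31 eV.
λ = hc/ΔE = 1240 / 14.31 = 86.65 nm.

86.65 nm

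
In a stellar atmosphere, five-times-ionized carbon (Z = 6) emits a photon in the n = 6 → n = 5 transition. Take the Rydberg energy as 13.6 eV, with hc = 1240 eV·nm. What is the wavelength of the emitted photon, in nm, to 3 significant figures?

207 nm

For Z = 6 the level energies scale as Z², so the effective Rydberg energy is 13.6 × 36 = 489.6 eV.
ΔE = 489.6 × (1/5² − 1/6²) = 489.6 × 0.01222 = 5.984 eV.
λ = hc/ΔE = 1240 / 5.984 = 207 nm.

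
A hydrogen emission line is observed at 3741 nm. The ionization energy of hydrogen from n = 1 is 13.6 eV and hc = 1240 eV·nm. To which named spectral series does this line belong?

ΔE = 1240/3741 = 0.3315 eV.
This matches 13.6 × (1/5² − 1/8²), so n_f = 5: the Pfund series.

Pfund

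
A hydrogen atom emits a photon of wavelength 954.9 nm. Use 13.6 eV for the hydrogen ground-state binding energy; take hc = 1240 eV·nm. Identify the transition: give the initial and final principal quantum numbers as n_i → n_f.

The photon energy is ΔE = hc/λ = 1240 / 954.9 = 1.299 eV.
With Z = 1, ΔE = 13.60 × (1/n_f² − 1/n_i²), so 1/n_f² − 1/n_i² = 0.09548.
Trying n_f = 3 gives 1/n_i² = 0.01563, i.e. n_i ≈ 8; this pair matches.

n_i = 8, n_f = 3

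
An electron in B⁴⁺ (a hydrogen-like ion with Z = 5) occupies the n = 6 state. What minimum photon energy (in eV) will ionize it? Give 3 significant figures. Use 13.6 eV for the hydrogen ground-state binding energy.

9.44 eV

E_n = −13.6 Z²/n² = −340.0/n² eV for Z = 5.
E_6 = −340.0/36 = −9.44 eV, so ionization (to E = 0) requires 9.44 eV.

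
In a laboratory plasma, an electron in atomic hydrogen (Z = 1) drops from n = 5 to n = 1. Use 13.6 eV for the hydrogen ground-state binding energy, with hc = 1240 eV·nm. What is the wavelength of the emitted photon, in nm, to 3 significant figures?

ΔE = 13.60 × (1/1² − 1/5²) = 13.60 × 0.9600 = 13.06 eV.
λ = hc/ΔE = 1240 / 13.06 = 95.0 nm.
This line belongs to the Lyman series.

95.0 nm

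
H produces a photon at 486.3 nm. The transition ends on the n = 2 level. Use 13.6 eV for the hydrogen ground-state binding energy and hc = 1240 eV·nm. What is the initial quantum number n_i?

n_i = 4

The photon energy is ΔE = hc/λ = 1240 / 486.3 = 2.550 eV.
With Z = 1, ΔE = 13.60 × (1/n_f² − 1/n_i²), so 1/n_f² − 1/n_i² = 0.1875.
With n_f = 2: 1/n_i² = 1/4 − 0.1875 = 0.06251, so n_i ≈ 4.00.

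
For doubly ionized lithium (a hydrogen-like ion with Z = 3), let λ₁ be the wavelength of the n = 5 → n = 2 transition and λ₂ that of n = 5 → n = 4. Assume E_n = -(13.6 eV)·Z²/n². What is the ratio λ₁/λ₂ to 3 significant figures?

λ ∝ 1/ΔE ∝ 1/(1/n_f² − 1/n_i²), and the Z² and hc factors cancel in the ratio.
λ₁/λ₂ = (1/4² − 1/5²)/(1/2² − 1/5²) = 0.02250/0.2100 = 0.107.

0.107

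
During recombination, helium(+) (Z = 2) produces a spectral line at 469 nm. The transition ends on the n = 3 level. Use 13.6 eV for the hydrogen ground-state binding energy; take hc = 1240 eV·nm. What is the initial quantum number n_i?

n_i = 4

The photon energy is ΔE = hc/λ = 1240 / 469 = 2.644 eV.
With Z = 2, ΔE = 54.40 × (1/n_f² − 1/n_i²), so 1/n_f² − 1/n_i² = 0.04860.
With n_f = 3: 1/n_i² = 1/9 − 0.04860 = 0.06251, so n_i ≈ 4.00.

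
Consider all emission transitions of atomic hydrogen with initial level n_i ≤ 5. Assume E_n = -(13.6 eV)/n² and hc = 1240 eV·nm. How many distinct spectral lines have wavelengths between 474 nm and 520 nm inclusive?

Enumerate all n_i → n_f pairs with 1 ≤ n_f < n_i ≤ 5 and compute λ = 1240 / [13.6·1·(1/n_f² − 1/n_i²)].
Lines falling in [474, 520] nm: 4→2 (486.3 nm).

1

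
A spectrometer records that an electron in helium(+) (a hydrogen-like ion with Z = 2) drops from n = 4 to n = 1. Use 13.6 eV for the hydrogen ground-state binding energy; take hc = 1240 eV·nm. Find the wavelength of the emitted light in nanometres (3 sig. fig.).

24.3 nm

For Z = 2 the level energies scale as Z², so the effective Rydberg energy is 13.6 × 4 = 54.40 eV.
ΔE = 54.40 × (1/1² − 1/4²) = 54.40 × 0.9375 = 51.00 eV.
λ = hc/ΔE = 1240 / 51.00 = 24.3 nm.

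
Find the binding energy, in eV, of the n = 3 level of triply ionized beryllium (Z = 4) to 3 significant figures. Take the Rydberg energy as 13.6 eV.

E_n = −13.6 Z²/n² = −217.6/n² eV for Z = 4.
E_3 = −217.6/9 = −24.2 eV, so ionization (to E = 0) requires 24.2 eV.

24.2 eV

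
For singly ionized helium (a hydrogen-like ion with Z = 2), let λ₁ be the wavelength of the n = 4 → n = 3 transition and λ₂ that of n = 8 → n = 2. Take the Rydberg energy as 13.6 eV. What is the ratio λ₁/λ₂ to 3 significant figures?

4.82

λ ∝ 1/ΔE ∝ 1/(1/n_f² − 1/n_i²), and the Z² and hc factors cancel in the ratio.
λ₁/λ₂ = (1/2² − 1/8²)/(1/3² − 1/4²) = 0.2344/0.04861 = 4.82.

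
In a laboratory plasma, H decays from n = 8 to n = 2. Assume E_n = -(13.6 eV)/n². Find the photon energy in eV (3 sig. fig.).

3.19 eV

E_8 = −13.60/64 = −0.2125 eV and E_2 = −13.60/4 = −3.400 eV.
The photon energy is |E_8 − E_2| = 3.19 eV.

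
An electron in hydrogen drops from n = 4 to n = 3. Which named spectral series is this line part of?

The series is set by the lower level: n_f = 3 is the Paschen series.

Paschen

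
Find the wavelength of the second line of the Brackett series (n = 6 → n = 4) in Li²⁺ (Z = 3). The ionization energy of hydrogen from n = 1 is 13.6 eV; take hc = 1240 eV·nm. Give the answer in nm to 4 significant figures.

The Brackett series terminates on n_f = 4; the second line has n_i = 4+2 = 6.
ΔE = 122.4 × (1/4² − 1/6²) = 4.250 eV.
λ = 1240 / 4.250 = 291.8 nm.

291.8 nm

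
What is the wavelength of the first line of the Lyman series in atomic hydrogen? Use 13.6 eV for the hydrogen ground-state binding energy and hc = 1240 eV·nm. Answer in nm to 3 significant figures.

The Lyman series terminates on n_f = 1; the first line has n_i = 1+1 = 2.
ΔE = 13.60 × (1/1² − 1/2²) = 10.20 eV.
λ = 1240 / 10.20 = 122 nm.

122 nm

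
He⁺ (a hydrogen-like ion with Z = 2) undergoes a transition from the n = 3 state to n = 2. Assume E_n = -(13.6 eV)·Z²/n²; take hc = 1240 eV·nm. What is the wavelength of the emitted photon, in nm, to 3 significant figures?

164 nm

For Z = 2 the level energies scale as Z², so the effective Rydberg energy is 13.6 × 4 = 54.40 eV.
ΔE = 54.40 × (1/2² − 1/3²) = 54.40 × 0.1389 = 7.556 eV.
λ = hc/ΔE = 1240 / 7.556 = 164 nm.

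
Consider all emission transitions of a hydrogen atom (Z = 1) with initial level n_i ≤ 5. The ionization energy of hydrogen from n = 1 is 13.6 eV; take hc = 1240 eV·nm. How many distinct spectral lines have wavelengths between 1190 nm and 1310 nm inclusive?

Enumerate all n_i → n_f pairs with 1 ≤ n_f < n_i ≤ 5 and compute λ = 1240 / [13.6·1·(1/n_f² − 1/n_i²)].
Lines falling in [1190, 1310] nm: 5→3 (1282 nm).

1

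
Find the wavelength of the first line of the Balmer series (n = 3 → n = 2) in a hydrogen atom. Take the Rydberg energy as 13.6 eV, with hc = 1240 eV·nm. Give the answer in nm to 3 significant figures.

656 nm

The Balmer series terminates on n_f = 2; the first line has n_i = 2+1 = 3.
ΔE = 13.60 × (1/2² − 1/3²) = 1.889 eV.
λ = 1240 / 1.889 = 656 nm.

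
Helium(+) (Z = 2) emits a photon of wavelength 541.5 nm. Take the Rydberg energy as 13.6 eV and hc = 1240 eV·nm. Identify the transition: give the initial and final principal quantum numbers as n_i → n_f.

n_i = 7, n_f = 4

The photon energy is ΔE = hc/λ = 1240 / 541.5 = 2.290 eV.
With Z = 2, ΔE = 54.40 × (1/n_f² − 1/n_i²), so 1/n_f² − 1/n_i² = 0.04209.
Trying n_f = 4 gives 1/n_i² = 0.02041, i.e. n_i ≈ 7; this pair matches.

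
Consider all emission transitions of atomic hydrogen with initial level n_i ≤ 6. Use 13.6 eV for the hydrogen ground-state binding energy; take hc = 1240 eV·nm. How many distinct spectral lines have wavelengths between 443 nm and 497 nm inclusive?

1

Enumerate all n_i → n_f pairs with 1 ≤ n_f < n_i ≤ 6 and compute λ = 1240 / [13.6·1·(1/n_f² − 1/n_i²)].
Lines falling in [443, 497] nm: 4→2 (486.3 nm).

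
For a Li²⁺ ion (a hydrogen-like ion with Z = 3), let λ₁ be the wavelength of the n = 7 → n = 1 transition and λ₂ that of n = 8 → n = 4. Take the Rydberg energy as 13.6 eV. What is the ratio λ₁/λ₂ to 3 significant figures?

λ ∝ 1/ΔE ∝ 1/(1/n_f² − 1/n_i²), and the Z² and hc factors cancel in the ratio.
λ₁/λ₂ = (1/4² − 1/8²)/(1/1² − 1/7²) = 0.04688/0.9796 = 0.0479.

0.0479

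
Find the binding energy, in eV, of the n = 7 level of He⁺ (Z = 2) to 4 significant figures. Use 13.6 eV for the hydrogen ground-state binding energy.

E_n = −13.6 Z²/n² = −54.40/n² eV for Z = 2.
E_7 = −54.40/49 = −1.110 eV, so ionization (to E = 0) requires 1.110 eV.

1.110 eV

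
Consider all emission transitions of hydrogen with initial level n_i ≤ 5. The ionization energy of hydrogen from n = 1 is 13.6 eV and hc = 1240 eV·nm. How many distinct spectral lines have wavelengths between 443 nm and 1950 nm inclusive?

Enumerate all n_i → n_f pairs with 1 ≤ n_f < n_i ≤ 5 and compute λ = 1240 / [13.6·1·(1/n_f² − 1/n_i²)].
Lines falling in [443, 1950] nm: 4→2 (486.3 nm), 3→2 (656.5 nm), 5→3 (1282 nm), 4→3 (1876 nm).

4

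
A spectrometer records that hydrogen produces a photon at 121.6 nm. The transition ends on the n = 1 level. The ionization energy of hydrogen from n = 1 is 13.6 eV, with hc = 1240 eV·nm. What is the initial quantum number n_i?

The photon energy is ΔE = hc/λ = 1240 / 121.6 = 10.20 eV.
With Z = 1, ΔE = 13.60 × (1/n_f² − 1/n_i²), so 1/n_f² − 1/n_i² = 0.7498.
With n_f = 1: 1/n_i² = 1/1 − 0.7498 = 0.2502, so n_i ≈ 2.00.

n_i = 2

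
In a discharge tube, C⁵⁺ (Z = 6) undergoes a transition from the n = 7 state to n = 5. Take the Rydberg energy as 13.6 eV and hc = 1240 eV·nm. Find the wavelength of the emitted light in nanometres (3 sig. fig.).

For Z = 6 the level energies scale as Z², so the effective Rydberg energy is 13.6 × 36 = 489.6 eV.
ΔE = 489.6 × (1/5² − 1/7²) = 489.6 × 0.01959 = 9.592 eV.
λ = hc/ΔE = 1240 / 9.592 = 129 nm.

129 nm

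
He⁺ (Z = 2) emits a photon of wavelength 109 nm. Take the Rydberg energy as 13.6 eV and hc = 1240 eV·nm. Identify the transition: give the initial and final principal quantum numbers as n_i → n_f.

n_i = 5, n_f = 2

The photon energy is ΔE = hc/λ = 1240 / 109 = 11.38 eV.
With Z = 2, ΔE = 54.40 × (1/n_f² − 1/n_i²), so 1/n_f² − 1/n_i² = 0.2091.
Trying n_f = 2 gives 1/n_i² = 0.04088, i.e. n_i ≈ 5; this pair matches.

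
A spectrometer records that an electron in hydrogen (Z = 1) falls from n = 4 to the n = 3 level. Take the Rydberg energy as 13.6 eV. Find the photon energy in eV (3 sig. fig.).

0.661 eV

E_4 = −13.60/16 = −0.8500 eV and E_3 = −13.60/9 = −1.511 eV.
The photon energy is |E_4 − E_3| = 0.661 eV.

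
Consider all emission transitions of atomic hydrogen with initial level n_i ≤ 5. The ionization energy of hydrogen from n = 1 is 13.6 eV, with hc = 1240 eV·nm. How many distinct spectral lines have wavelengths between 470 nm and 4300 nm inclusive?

Enumerate all n_i → n_f pairs with 1 ≤ n_f < n_i ≤ 5 and compute λ = 1240 / [13.6·1·(1/n_f² − 1/n_i²)].
Lines falling in [470, 4300] nm: 4→2 (486.3 nm), 3→2 (656.5 nm), 5→3 (1282 nm), 4→3 (1876 nm), 5→4 (4052 nm).

5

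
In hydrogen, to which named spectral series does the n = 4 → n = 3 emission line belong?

The series is set by the lower level: n_f = 3 is the Paschen series.

Paschen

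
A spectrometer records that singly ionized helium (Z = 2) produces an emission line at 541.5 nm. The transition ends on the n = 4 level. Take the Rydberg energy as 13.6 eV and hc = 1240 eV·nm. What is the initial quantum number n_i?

n_i = 7

The photon energy is ΔE = hc/λ = 1240 / 541.5 = 2.290 eV.
With Z = 2, ΔE = 54.40 × (1/n_f² − 1/n_i²), so 1/n_f² − 1/n_i² = 0.04209.
With n_f = 4: 1/n_i² = 1/16 − 0.04209 = 0.02041, so n_i ≈ 7.00.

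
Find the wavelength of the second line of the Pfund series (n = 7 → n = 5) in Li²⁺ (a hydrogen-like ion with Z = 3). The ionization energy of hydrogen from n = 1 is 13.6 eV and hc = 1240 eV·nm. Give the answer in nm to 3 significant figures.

517 nm

The Pfund series terminates on n_f = 5; the second line has n_i = 5+2 = 7.
ΔE = 122.4 × (1/5² − 1/7²) = 2.398 eV.
λ = 1240 / 2.398 = 517 nm.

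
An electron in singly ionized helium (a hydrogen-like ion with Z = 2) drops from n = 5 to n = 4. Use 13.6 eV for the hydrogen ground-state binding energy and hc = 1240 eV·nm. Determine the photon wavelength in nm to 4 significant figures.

1013 nm

For Z = 2 the level energies scale as Z², so the effective Rydberg energy is 13.6 × 4 = 54.40 eV.
ΔE = 54.40 × (1/4² − 1/5²) = 54.40 × 0.02250 = 1.224 eV.
λ = hc/ΔE = 1240 / 1.224 = 1013 nm.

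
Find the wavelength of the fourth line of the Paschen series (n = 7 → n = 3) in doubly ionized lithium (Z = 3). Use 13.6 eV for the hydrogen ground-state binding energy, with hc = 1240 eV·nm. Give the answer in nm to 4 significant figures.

111.7 nm

The Paschen series terminates on n_f = 3; the fourth line has n_i = 3+4 = 7.
ΔE = 122.4 × (1/3² − 1/7²) = 11.10 eV.
λ = 1240 / 11.10 = 111.7 nm.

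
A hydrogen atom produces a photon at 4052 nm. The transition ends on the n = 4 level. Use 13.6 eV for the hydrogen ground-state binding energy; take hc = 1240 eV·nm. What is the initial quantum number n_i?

n_i = 5

The photon energy is ΔE = hc/λ = 1240 / 4052 = 0.3060 eV.
With Z = 1, ΔE = 13.60 × (1/n_f² − 1/n_i²), so 1/n_f² − 1/n_i² = 0.02250.
With n_f = 4: 1/n_i² = 1/16 − 0.02250 = 0.04000, so n_i ≈ 5.00.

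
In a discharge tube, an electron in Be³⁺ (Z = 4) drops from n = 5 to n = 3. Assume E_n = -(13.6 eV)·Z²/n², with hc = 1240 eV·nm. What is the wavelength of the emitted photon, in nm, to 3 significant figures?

80.1 nm

For Z = 4 the level energies scale as Z², so the effective Rydberg energy is 13.6 × 16 = 217.6 eV.
ΔE = 217.6 × (1/3² − 1/5²) = 217.6 × 0.07111 = 15.47 eV.
λ = hc/ΔE = 1240 / 15.47 = 80.1 nm.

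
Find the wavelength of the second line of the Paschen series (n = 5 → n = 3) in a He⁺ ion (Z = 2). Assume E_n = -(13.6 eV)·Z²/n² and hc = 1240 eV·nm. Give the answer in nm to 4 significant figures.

The Paschen series terminates on n_f = 3; the second line has n_i = 3+2 = 5.
ΔE = 54.40 × (1/3² − 1/5²) = 3.868 eV.
λ = 1240 / 3.868 = 320.5 nm.

320.5 nm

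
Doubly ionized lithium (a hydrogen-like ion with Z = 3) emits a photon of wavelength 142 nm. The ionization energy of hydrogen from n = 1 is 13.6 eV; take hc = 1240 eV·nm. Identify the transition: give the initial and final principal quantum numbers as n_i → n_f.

n_i = 5, n_f = 3

The photon energy is ΔE = hc/λ = 1240 / 142 = 8.732 eV.
With Z = 3, ΔE = 122.4 × (1/n_f² − 1/n_i²), so 1/n_f² − 1/n_i² = 0.07134.
Trying n_f = 3 gives 1/n_i² = 0.03977, i.e. n_i ≈ 5; this pair matches.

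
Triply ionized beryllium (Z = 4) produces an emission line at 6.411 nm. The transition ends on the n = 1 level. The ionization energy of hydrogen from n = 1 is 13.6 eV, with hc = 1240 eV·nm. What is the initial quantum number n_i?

n_i = 3

The photon energy is ΔE = hc/λ = 1240 / 6.411 = 193.4 eV.
With Z = 4, ΔE = 217.6 × (1/n_f² − 1/n_i²), so 1/n_f² − 1/n_i² = 0.8889.
With n_f = 1: 1/n_i² = 1/1 − 0.8889 = 0.1111, so n_i ≈ 3.00.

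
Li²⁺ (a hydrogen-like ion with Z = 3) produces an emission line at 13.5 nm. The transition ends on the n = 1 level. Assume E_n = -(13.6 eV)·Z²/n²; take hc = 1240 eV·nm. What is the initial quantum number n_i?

The photon energy is ΔE = hc/λ = 1240 / 13.5 = 91.85 eV.
With Z = 3, ΔE = 122.4 × (1/n_f² − 1/n_i²), so 1/n_f² − 1/n_i² = 0.7504.
With n_f = 1: 1/n_i² = 1/1 − 0.7504 = 0.2496, so n_i ≈ 2.00.

n_i = 2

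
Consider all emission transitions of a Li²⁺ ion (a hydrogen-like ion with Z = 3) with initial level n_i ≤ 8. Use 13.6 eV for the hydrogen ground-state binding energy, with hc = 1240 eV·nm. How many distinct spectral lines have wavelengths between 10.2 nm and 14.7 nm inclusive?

Enumerate all n_i → n_f pairs with 1 ≤ n_f < n_i ≤ 8 and compute λ = 1240 / [13.6·9·(1/n_f² − 1/n_i²)].
Lines falling in [10.2, 14.7] nm: 8→1 (10.29 nm), 7→1 (10.34 nm), 6→1 (10.42 nm), 5→1 (10.55 nm), 4→1 (10.81 nm), 3→1 (11.40 nm), 2→1 (13.51 nm).

7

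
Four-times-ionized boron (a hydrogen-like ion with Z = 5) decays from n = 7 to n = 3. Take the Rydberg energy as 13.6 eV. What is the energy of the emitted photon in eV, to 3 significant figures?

The Bohr energies scale as Z², so for Z = 5: E_n = −340.0/n² eV.
E_7 = −340.0/49 = −6.939 eV and E_3 = −340.0/9 = −37.78 eV.
The photon energy is |E_7 − E_3| = 30.8 eV.

30.8 eV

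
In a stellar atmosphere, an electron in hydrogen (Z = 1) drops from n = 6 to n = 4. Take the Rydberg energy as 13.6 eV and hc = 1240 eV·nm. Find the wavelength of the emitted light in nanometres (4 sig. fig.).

2626 nm

ΔE = 13.60 × (1/4² − 1/6²) = 13.60 × 0.03472 = 0.4722 eV.
λ = hc/ΔE = 1240 / 0.4722 = 2626 nm.
This line belongs to the Brackett series.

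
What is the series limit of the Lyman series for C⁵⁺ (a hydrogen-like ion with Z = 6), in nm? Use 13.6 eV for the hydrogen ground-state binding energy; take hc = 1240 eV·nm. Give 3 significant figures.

The Lyman series has lower level n_f = 1; the series limit corresponds to n_i → ∞.
ΔE_max = 13.6 × 36 / 1² = 489.6 eV.
λ_min = 1240 / 489.6 = 2.53 nm.

2.53 nm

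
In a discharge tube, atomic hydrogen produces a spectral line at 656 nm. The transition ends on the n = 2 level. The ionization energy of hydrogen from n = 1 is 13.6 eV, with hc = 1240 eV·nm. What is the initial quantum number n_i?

n_i = 3

The photon energy is ΔE = hc/λ = 1240 / 656 = 1.890 eV.
With Z = 1, ΔE = 13.60 × (1/n_f² − 1/n_i²), so 1/n_f² − 1/n_i² = 0.1390.
With n_f = 2: 1/n_i² = 1/4 − 0.1390 = 0.1110, so n_i ≈ 3.00.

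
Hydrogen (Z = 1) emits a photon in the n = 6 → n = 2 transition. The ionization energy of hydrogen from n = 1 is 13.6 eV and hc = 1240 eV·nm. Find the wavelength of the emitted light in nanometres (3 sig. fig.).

410 nm

ΔE = 13.60 × (1/2² − 1/6²) = 13.60 × 0.2222 = 3.022 eV.
λ = hc/ΔE = 1240 / 3.022 = 410 nm.
This line belongs to the Balmer series.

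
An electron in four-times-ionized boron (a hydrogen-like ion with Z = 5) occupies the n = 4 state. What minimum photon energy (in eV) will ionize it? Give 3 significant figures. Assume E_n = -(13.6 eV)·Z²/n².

E_n = −13.6 Z²/n² = −340.0/n² eV for Z = 5.
E_4 = −340.0/16 = −21.3 eV, so ionization (to E = 0) requires 21.3 eV.

21.3 eV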